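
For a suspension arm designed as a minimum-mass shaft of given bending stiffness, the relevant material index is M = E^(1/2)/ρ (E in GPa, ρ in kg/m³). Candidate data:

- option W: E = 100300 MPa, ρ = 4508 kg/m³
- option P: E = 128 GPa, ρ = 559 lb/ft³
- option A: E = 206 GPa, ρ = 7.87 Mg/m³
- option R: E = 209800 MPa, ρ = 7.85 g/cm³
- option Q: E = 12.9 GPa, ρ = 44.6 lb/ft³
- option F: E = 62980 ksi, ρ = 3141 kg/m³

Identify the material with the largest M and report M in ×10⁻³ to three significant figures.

option F, M = 6.63×10⁻³

After converting to SI:
  option W: E = 100.3 GPa, ρ = 4508 kg/m³
  option P: E = 128.0 GPa, ρ = 8954 kg/m³
  option A: E = 206.0 GPa, ρ = 7870 kg/m³
  option R: E = 209.8 GPa, ρ = 7850 kg/m³
  option Q: E = 12.90 GPa, ρ = 714.4 kg/m³
  option F: E = 434.2 GPa, ρ = 3141 kg/m³
  option F: M = 6.63×10⁻³
  option Q: M = 5.03×10⁻³
  option W: M = 2.22×10⁻³
  option R: M = 1.85×10⁻³
  option A: M = 1.82×10⁻³
  option P: M = 1.26×10⁻³
Option F has the largest M.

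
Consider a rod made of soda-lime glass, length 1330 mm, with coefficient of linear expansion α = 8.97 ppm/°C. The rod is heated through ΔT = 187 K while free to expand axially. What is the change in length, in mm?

ΔL = α·L₀·ΔT = 8.97×10⁻⁶ × 1330 mm × 187.0 K = 2.23 mm.

2.23 mm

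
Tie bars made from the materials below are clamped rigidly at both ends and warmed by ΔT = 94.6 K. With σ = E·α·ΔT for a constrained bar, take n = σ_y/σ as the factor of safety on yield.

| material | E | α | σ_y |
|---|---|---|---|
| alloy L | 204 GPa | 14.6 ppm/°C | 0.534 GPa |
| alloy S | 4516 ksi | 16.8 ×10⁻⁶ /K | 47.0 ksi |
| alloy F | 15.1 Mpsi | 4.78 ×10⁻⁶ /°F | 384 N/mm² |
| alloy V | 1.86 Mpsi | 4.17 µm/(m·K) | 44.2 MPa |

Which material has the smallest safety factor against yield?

alloy L

Converting E to GPa, α to ×10⁻⁶/K, σ_y to MPa, then σ and n for each:
  alloy L: E = 204.0, α = 14.6, σ_y = 534.0 → σ = 282 MPa, n = 1.90
  alloy S: E = 31.14, α = 16.8, σ_y = 324.1 → σ = 49.5 MPa, n = 6.55
  alloy F: E = 104.1, α = 8.60, σ_y = 384.0 → σ = 84.7 MPa, n = 4.53
  alloy V: E = 12.82, α = 4.17, σ_y = 44.20 → σ = 5.06 MPa, n = 8.74
The minimum is alloy L at n = 1.90.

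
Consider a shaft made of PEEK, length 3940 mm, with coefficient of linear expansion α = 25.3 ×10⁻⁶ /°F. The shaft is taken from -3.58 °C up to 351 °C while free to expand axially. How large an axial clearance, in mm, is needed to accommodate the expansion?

63.6 mm

Convert α: 25.3×10⁻⁶/°F × (9/5) = 45.5×10⁻⁶/K.
ΔT = 351 − (-3.58) = 354.6 K.
ΔL = α·L₀·ΔT = 45.5×10⁻⁶ × 3940 mm × 354.6 K = 63.6 mm.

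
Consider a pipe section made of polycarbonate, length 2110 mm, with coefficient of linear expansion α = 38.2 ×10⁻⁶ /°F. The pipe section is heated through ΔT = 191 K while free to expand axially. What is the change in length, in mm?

27.7 mm

Convert α: 38.2×10⁻⁶/°F × (9/5) = 68.8×10⁻⁶/K.
ΔL = α·L₀·ΔT = 68.8×10⁻⁶ × 2110 mm × 191.0 K = 27.7 mm.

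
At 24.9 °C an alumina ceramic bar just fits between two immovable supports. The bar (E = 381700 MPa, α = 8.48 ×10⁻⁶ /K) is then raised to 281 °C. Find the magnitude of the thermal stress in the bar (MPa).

829 MPa

E = 381700 MPa = 381.7 GPa.
ΔT = 256.1 K. Constrained thermal stress σ = E·α·ΔT = 381.7×10³ MPa × 8.48×10⁻⁶ × 256.1 = 829 MPa (compressive).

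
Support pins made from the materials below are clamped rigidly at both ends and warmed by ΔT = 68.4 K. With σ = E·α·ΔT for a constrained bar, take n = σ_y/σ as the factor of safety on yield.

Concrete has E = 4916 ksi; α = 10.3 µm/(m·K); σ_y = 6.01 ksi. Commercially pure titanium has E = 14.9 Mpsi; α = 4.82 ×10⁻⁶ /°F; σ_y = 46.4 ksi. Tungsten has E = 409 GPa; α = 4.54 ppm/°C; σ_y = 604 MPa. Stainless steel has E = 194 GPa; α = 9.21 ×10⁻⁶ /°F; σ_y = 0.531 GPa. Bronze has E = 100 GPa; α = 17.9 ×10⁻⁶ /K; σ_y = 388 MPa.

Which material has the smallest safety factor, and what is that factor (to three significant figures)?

With everything in SI (GPa, ×10⁻⁶/K, MPa):
  concrete: E = 33.89, α = 10.3, σ_y = 41.44 → σ = 23.9 MPa, n = 1.74
  commercially pure titanium: E = 102.7, α = 8.68, σ_y = 319.9 → σ = 61.0 MPa, n = 5.25
  tungsten: E = 409.0, α = 4.54, σ_y = 604.0 → σ = 127 MPa, n = 4.76
  stainless steel: E = 194.0, α = 16.6, σ_y = 531.0 → σ = 220 MPa, n = 2.41
  bronze: E = 100.0, α = 17.9, σ_y = 388.0 → σ = 122 MPa, n = 3.17
Smallest n: concrete with n = 1.74.

concrete, n = 1.74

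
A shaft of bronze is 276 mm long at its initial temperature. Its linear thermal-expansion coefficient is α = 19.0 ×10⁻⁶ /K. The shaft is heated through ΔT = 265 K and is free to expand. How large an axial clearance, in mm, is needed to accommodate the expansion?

1.39 mm

ΔL = α·L₀·ΔT = 19.0×10⁻⁶ × 276 mm × 265.0 K = 1.39 mm.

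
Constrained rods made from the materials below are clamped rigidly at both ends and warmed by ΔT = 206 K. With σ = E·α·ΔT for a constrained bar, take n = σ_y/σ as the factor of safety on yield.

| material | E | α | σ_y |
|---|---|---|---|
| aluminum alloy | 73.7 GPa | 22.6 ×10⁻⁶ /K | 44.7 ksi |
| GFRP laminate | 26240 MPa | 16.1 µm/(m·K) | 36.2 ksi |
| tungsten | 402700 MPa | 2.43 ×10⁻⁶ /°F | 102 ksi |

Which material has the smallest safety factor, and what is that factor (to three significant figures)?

aluminum alloy, n = 0.898

In consistent units (E in GPa, α in ×10⁻⁶/K, σ_y in MPa):
  aluminum alloy: E = 73.70, α = 22.6, σ_y = 308.2 → σ = 343 MPa, n = 0.898
  GFRP laminate: E = 26.24, α = 16.1, σ_y = 249.6 → σ = 87.0 MPa, n = 2.87
  tungsten: E = 402.7, α = 4.37, σ_y = 703.3 → σ = 363 MPa, n = 1.94
Smallest n: aluminum alloy with n = 0.898.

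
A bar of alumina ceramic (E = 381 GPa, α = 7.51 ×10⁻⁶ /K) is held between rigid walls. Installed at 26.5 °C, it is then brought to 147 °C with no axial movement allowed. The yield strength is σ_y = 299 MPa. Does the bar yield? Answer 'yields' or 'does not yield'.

ΔT = 120.5 K. Constrained thermal stress σ = E·α·ΔT = 381.0×10³ MPa × 7.51×10⁻⁶ × 120.5 = 345 MPa (compressive).
Compare to σ_y = 299 MPa: σ ≥ σ_y, so it yields.

yields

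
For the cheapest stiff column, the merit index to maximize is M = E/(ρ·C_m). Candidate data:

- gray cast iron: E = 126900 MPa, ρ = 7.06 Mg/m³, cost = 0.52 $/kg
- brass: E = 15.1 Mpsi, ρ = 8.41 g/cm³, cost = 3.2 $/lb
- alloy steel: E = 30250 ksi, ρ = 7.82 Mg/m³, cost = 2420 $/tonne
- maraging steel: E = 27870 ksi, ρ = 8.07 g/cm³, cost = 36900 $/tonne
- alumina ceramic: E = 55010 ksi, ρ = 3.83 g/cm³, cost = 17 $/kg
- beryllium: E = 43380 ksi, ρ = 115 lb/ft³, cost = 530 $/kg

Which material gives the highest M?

gray cast iron

Putting every candidate on a common basis:
  gray cast iron: E = 126.9 GPa, ρ = 7060 kg/m³, cost = 0.5200 $/kg
  brass: E = 104.1 GPa, ρ = 8410 kg/m³, cost = 7.055 $/kg
  alloy steel: E = 208.6 GPa, ρ = 7820 kg/m³, cost = 2.420 $/kg
  maraging steel: E = 192.2 GPa, ρ = 8070 kg/m³, cost = 36.90 $/kg
  alumina ceramic: E = 379.3 GPa, ρ = 3830 kg/m³, cost = 17.00 $/kg
  beryllium: E = 299.1 GPa, ρ = 1842 kg/m³, cost = 530.0 $/kg
  gray cast iron: M = 34.6 MN·m per $
  alloy steel: M = 11.0 MN·m per $
  alumina ceramic: M = 5.83 MN·m per $
  brass: M = 1.75 MN·m per $
  maraging steel: M = 0.645 MN·m per $
  beryllium: M = 0.306 MN·m per $
Highest index: gray cast iron.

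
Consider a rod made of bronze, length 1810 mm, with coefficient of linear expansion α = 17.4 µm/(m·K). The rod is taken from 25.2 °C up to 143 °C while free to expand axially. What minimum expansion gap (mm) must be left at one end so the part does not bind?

3.71 mm

ΔT = 143 − 25.2 = 117.8 K.
ΔL = α·L₀·ΔT = 17.4×10⁻⁶ × 1810 mm × 117.8 K = 3.71 mm.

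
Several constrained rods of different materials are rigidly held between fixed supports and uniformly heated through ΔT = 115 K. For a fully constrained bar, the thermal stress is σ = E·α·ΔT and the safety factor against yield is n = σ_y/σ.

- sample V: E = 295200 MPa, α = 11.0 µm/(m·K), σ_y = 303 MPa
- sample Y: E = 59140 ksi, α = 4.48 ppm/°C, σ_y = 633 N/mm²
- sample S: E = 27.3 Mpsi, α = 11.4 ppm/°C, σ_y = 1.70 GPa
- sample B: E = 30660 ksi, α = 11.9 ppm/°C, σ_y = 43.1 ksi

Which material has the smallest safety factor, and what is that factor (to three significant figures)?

sample V, n = 0.811

Per material, after unit conversion:
  sample V: E = 295.2, α = 11.0, σ_y = 303.0 → σ = 373 MPa, n = 0.811
  sample Y: E = 407.8, α = 4.48, σ_y = 633.0 → σ = 210 MPa, n = 3.01
  sample S: E = 188.2, α = 11.4, σ_y = 1700 → σ = 247 MPa, n = 6.89
  sample B: E = 211.4, α = 11.9, σ_y = 297.2 → σ = 289 MPa, n = 1.03
Sample V has the lowest safety factor, n = 0.811.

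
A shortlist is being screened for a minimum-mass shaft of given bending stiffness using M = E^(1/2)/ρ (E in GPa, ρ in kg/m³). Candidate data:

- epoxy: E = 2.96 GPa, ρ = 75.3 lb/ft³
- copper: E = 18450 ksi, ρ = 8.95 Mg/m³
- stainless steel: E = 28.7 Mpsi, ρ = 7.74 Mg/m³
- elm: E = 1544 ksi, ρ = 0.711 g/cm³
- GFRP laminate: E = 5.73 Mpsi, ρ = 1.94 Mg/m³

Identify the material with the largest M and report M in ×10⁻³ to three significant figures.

After converting to SI:
  epoxy: E = 2.960 GPa, ρ = 1206 kg/m³
  copper: E = 127.2 GPa, ρ = 8950 kg/m³
  stainless steel: E = 197.9 GPa, ρ = 7740 kg/m³
  elm: E = 10.65 GPa, ρ = 711.0 kg/m³
  GFRP laminate: E = 39.51 GPa, ρ = 1940 kg/m³
  elm: M = 4.59×10⁻³
  GFRP laminate: M = 3.24×10⁻³
  stainless steel: M = 1.82×10⁻³
  epoxy: M = 1.43×10⁻³
  copper: M = 1.26×10⁻³
Highest index: elm.

elm, M = 4.59×10⁻³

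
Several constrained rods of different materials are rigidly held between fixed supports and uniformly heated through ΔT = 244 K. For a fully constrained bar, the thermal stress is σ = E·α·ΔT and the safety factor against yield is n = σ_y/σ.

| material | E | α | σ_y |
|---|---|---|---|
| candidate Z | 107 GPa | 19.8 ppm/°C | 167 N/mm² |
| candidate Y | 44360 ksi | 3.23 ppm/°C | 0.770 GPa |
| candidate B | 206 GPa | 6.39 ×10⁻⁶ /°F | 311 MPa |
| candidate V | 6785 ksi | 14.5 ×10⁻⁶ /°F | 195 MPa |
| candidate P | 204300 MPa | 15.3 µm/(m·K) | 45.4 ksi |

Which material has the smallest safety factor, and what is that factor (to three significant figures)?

With everything in SI (GPa, ×10⁻⁶/K, MPa):
  candidate Z: E = 107.0, α = 19.8, σ_y = 167.0 → σ = 517 MPa, n = 0.323
  candidate Y: E = 305.9, α = 3.23, σ_y = 770.0 → σ = 241 MPa, n = 3.19
  candidate B: E = 206.0, α = 11.5, σ_y = 311.0 → σ = 578 MPa, n = 0.538
  candidate V: E = 46.78, α = 26.1, σ_y = 195.0 → σ = 298 MPa, n = 0.655
  candidate P: E = 204.3, α = 15.3, σ_y = 313.0 → σ = 763 MPa, n = 0.410
Candidate Z has the lowest safety factor, n = 0.323.

candidate Z, n = 0.323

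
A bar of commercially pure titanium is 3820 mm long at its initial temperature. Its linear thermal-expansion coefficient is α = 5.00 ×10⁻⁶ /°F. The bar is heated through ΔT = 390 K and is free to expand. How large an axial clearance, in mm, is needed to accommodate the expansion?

Convert α: 5.00×10⁻⁶/°F × (9/5) = 9.00×10⁻⁶/K.
ΔL = α·L₀·ΔT = 9.00×10⁻⁶ × 3820 mm × 390.0 K = 13.4 mm.

13.4 mm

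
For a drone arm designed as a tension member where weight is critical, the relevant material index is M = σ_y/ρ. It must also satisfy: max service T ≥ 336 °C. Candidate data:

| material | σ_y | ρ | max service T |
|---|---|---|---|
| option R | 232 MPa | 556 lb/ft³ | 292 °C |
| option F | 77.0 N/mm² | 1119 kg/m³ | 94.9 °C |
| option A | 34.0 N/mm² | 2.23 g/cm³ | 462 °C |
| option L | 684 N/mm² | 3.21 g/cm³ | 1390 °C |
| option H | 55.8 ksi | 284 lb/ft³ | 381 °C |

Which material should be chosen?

Screen on constraints: max service T ≥ 336 °C. Survivors: option A, option L, option H.
Putting every candidate on a common basis:
  option A: σ_y = 34.00 MPa, ρ = 2230 kg/m³
  option L: σ_y = 684.0 MPa, ρ = 3210 kg/m³
  option H: σ_y = 384.7 MPa, ρ = 4549 kg/m³
  option L: M = 213 kN·m/kg
  option H: M = 84.6 kN·m/kg
  option A: M = 15.2 kN·m/kg
Option L has the largest M.

option L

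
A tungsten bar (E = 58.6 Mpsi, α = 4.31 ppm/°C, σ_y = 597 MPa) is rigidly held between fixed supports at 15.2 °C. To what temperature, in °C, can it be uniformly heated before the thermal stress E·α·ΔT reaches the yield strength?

358 °C

E = 58.6 Mpsi = 404.0 GPa.
E·α·ΔT = 597.0 MPa ⇒ ΔT = 597.0 / (404.0×10³ × 4.31×10⁻⁶) = 342.8 K.
T = 15.2 + 342.8 = 358.0 °C.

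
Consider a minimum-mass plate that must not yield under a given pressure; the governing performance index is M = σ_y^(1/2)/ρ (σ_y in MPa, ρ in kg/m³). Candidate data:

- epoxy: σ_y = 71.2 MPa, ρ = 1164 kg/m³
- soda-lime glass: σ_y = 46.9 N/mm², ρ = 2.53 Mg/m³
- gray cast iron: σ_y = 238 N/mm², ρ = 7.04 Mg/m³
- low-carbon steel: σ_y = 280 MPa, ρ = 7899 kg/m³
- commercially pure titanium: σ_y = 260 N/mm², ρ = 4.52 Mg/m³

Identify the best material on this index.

In SI units:
  epoxy: σ_y = 71.20 MPa, ρ = 1164 kg/m³
  soda-lime glass: σ_y = 46.90 MPa, ρ = 2530 kg/m³
  gray cast iron: σ_y = 238.0 MPa, ρ = 7040 kg/m³
  low-carbon steel: σ_y = 280.0 MPa, ρ = 7899 kg/m³
  commercially pure titanium: σ_y = 260.0 MPa, ρ = 4520 kg/m³
  epoxy: M = 7.25×10⁻³
  commercially pure titanium: M = 3.57×10⁻³
  soda-lime glass: M = 2.71×10⁻³
  gray cast iron: M = 2.19×10⁻³
  low-carbon steel: M = 2.12×10⁻³
Highest index: epoxy.

epoxy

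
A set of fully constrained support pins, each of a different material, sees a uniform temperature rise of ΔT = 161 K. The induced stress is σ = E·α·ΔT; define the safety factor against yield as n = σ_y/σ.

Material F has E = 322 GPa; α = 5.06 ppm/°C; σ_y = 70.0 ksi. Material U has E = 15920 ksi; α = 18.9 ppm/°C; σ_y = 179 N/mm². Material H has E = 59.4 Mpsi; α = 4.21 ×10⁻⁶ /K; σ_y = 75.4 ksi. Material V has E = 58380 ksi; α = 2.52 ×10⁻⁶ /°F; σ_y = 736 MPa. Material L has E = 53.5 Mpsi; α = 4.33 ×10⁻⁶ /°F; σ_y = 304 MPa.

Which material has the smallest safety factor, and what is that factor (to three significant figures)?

material U, n = 0.536

Per material, after unit conversion:
  material F: E = 322.0, α = 5.06, σ_y = 482.6 → σ = 262 MPa, n = 1.84
  material U: E = 109.8, α = 18.9, σ_y = 179.0 → σ = 334 MPa, n = 0.536
  material H: E = 409.5, α = 4.21, σ_y = 519.9 → σ = 278 MPa, n = 1.87
  material V: E = 402.5, α = 4.54, σ_y = 736.0 → σ = 294 MPa, n = 2.50
  material L: E = 368.9, α = 7.79, σ_y = 304.0 → σ = 463 MPa, n = 0.657
Material U has the lowest safety factor, n = 0.536.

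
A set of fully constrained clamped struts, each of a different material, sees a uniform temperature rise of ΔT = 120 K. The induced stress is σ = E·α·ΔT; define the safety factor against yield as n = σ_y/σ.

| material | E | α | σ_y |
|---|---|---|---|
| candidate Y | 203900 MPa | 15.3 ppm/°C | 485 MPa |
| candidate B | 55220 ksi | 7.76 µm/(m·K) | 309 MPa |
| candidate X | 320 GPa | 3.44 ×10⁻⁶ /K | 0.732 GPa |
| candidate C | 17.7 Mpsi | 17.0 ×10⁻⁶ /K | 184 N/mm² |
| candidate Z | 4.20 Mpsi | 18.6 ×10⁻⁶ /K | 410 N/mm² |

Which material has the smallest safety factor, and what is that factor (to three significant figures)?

candidate C, n = 0.739

With everything in SI (GPa, ×10⁻⁶/K, MPa):
  candidate Y: E = 203.9, α = 15.3, σ_y = 485.0 → σ = 374 MPa, n = 1.30
  candidate B: E = 380.7, α = 7.76, σ_y = 309.0 → σ = 355 MPa, n = 0.872
  candidate X: E = 320.0, α = 3.44, σ_y = 732.0 → σ = 132 MPa, n = 5.54
  candidate C: E = 122.0, α = 17.0, σ_y = 184.0 → σ = 249 MPa, n = 0.739
  candidate Z: E = 28.96, α = 18.6, σ_y = 410.0 → σ = 64.6 MPa, n = 6.34
Candidate C has the lowest safety factor, n = 0.739.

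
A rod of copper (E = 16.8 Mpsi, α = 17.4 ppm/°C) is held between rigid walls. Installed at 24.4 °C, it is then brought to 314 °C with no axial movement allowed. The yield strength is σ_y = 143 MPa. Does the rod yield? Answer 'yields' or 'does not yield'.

E = 16.8 Mpsi = 115.8 GPa.
ΔT = 289.6 K. Constrained thermal stress σ = E·α·ΔT = 115.8×10³ MPa × 17.4×10⁻⁶ × 289.6 = 584 MPa (compressive).
Compare to σ_y = 143 MPa: σ ≥ σ_y, so it yields.

yields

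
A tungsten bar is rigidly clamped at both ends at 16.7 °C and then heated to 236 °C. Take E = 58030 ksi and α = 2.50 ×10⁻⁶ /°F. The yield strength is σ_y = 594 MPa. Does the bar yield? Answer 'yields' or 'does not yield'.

E = 58030 ksi = 400.1 GPa.
α = 2.50×10⁻⁶/°F × 9/5 = 4.50×10⁻⁶/K.
ΔT = 219.3 K. Constrained thermal stress σ = E·α·ΔT = 400.1×10³ MPa × 4.50×10⁻⁶ × 219.3 = 395 MPa (compressive).
Compare to σ_y = 594 MPa: σ < σ_y, so it does not yield.

does not yield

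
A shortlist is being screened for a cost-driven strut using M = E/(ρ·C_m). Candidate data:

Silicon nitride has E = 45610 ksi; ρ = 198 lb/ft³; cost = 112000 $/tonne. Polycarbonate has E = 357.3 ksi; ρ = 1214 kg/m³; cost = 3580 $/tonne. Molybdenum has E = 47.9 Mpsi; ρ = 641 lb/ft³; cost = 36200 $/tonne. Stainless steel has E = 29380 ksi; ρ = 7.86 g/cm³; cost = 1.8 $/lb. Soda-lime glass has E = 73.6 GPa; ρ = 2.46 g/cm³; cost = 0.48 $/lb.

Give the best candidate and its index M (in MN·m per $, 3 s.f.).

In SI units:
  silicon nitride: E = 314.5 GPa, ρ = 3172 kg/m³, cost = 112.0 $/kg
  polycarbonate: E = 2.463 GPa, ρ = 1214 kg/m³, cost = 3.580 $/kg
  molybdenum: E = 330.3 GPa, ρ = 10270 kg/m³, cost = 36.20 $/kg
  stainless steel: E = 202.6 GPa, ρ = 7860 kg/m³, cost = 3.968 $/kg
  soda-lime glass: E = 73.60 GPa, ρ = 2460 kg/m³, cost = 1.058 $/kg
  soda-lime glass: M = 28.3 MN·m per $
  stainless steel: M = 6.49 MN·m per $
  molybdenum: M = 0.889 MN·m per $
  silicon nitride: M = 0.885 MN·m per $
  polycarbonate: M = 0.567 MN·m per $
Soda-lime glass has the largest M.

soda-lime glass, M = 28.3 MN·m per $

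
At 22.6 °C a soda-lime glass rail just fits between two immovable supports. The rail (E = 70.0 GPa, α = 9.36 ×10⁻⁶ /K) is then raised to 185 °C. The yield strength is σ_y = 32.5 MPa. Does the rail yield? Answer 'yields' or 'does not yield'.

ΔT = 162.4 K. Constrained thermal stress σ = E·α·ΔT = 70.00×10³ MPa × 9.36×10⁻⁶ × 162.4 = 106 MPa (compressive).
Compare to σ_y = 32.5 MPa: σ ≥ σ_y, so it yields.

yields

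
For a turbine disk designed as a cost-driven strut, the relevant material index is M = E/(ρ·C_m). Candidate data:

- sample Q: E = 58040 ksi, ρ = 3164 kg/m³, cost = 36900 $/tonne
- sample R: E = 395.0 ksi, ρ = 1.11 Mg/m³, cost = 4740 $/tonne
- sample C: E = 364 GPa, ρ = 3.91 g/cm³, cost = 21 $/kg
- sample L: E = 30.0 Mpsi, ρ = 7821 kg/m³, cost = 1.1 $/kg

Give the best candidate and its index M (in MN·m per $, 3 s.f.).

Normalizing units and computing the index:
  sample Q: E = 400.2 GPa, ρ = 3164 kg/m³, cost = 36.90 $/kg
  sample R: E = 2.723 GPa, ρ = 1110 kg/m³, cost = 4.740 $/kg
  sample C: E = 364.0 GPa, ρ = 3910 kg/m³, cost = 21.00 $/kg
  sample L: E = 206.8 GPa, ρ = 7821 kg/m³, cost = 1.100 $/kg
  sample L: M = 24.0 MN·m per $
  sample C: M = 4.43 MN·m per $
  sample Q: M = 3.43 MN·m per $
  sample R: M = 0.518 MN·m per $
Sample L has the largest M.

sample L, M = 24.0 MN·m per $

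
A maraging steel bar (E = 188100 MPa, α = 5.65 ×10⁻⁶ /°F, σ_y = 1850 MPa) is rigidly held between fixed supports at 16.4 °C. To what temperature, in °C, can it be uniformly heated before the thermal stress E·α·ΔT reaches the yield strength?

E = 188100 MPa = 188.1 GPa.
α = 5.65×10⁻⁶/°F × 9/5 = 10.2×10⁻⁶/K.
E·α·ΔT = 1850 MPa ⇒ ΔT = 1850 / (188.1×10³ × 10.2×10⁻⁶) = 967.1 K.
T = 16.4 + 967.1 = 983.5 °C.

983 °C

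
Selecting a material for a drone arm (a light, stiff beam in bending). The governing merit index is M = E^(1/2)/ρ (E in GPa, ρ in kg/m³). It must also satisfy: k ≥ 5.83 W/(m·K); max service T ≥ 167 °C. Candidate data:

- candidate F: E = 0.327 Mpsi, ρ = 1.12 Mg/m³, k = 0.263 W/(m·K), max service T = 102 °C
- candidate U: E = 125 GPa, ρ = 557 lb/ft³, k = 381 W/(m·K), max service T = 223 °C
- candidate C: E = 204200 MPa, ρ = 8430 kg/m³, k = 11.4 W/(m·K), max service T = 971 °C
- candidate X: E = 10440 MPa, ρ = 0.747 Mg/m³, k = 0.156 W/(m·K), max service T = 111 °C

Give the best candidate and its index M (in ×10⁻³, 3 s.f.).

Screen on constraints: k ≥ 5.83 W/(m·K); max service T ≥ 167 °C. Survivors: candidate U, candidate C.
Convert each candidate to consistent units, then evaluate M:
  candidate U: E = 125.0 GPa, ρ = 8922 kg/m³
  candidate C: E = 204.2 GPa, ρ = 8430 kg/m³
  candidate C: M = 1.70×10⁻³
  candidate U: M = 1.25×10⁻³
Candidate C ranks first.

candidate C, M = 1.70×10⁻³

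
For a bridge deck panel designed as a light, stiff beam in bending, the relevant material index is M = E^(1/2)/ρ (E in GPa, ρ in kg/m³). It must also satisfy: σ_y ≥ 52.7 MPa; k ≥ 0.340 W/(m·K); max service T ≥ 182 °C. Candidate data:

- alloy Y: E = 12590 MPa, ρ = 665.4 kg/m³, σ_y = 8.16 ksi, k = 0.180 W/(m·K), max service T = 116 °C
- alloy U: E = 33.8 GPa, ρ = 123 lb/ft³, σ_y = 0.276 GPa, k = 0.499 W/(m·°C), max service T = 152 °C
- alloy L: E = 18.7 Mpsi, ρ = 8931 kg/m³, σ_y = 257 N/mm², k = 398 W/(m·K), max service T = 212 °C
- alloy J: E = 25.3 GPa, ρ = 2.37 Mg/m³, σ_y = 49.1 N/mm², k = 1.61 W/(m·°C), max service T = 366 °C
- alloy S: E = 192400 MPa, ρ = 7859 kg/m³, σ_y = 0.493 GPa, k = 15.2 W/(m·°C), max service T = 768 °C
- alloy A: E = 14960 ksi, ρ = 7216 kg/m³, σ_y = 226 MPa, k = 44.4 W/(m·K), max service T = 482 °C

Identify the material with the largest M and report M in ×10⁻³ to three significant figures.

Screen on constraints: σ_y ≥ 52.7 MPa; k ≥ 0.340 W/(m·K); max service T ≥ 182 °C. Survivors: alloy L, alloy S, alloy A.
Convert each candidate to consistent units, then evaluate M:
  alloy L: E = 128.9 GPa, ρ = 8931 kg/m³
  alloy S: E = 192.4 GPa, ρ = 7859 kg/m³
  alloy A: E = 103.1 GPa, ρ = 7216 kg/m³
  alloy S: M = 1.76×10⁻³
  alloy A: M = 1.41×10⁻³
  alloy L: M = 1.27×10⁻³
Alloy S has the largest M.

alloy S, M = 1.76×10⁻³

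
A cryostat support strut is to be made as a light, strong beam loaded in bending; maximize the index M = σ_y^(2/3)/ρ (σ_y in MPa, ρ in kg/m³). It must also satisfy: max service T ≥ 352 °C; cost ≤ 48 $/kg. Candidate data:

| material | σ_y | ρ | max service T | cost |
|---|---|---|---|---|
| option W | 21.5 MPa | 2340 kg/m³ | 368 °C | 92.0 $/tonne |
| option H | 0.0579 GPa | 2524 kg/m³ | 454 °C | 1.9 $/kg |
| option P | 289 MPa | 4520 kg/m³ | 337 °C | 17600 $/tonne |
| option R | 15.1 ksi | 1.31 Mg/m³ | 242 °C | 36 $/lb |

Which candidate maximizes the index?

option H

Screen on constraints: max service T ≥ 352 °C; cost ≤ 48 $/kg. Survivors: option W, option H.
In SI units:
  option W: σ_y = 21.50 MPa, ρ = 2340 kg/m³
  option H: σ_y = 57.90 MPa, ρ = 2524 kg/m³
  option H: M = 5.93×10⁻³
  option W: M = 3.30×10⁻³
Option H ranks first.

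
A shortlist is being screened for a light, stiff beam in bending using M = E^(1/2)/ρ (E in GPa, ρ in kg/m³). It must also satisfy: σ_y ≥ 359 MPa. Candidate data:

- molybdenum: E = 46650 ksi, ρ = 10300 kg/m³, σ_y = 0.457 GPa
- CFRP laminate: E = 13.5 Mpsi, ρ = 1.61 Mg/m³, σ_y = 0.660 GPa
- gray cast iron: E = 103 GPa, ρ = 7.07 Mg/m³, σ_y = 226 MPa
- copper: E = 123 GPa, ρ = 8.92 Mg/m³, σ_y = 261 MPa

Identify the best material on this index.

Screen on constraints: σ_y ≥ 359 MPa. Survivors: molybdenum, CFRP laminate.
After converting to SI:
  molybdenum: E = 321.6 GPa, ρ = 10300 kg/m³
  CFRP laminate: E = 93.08 GPa, ρ = 1610 kg/m³
  CFRP laminate: M = 5.99×10⁻³
  molybdenum: M = 1.74×10⁻³
The maximum is for CFRP laminate.

CFRP laminate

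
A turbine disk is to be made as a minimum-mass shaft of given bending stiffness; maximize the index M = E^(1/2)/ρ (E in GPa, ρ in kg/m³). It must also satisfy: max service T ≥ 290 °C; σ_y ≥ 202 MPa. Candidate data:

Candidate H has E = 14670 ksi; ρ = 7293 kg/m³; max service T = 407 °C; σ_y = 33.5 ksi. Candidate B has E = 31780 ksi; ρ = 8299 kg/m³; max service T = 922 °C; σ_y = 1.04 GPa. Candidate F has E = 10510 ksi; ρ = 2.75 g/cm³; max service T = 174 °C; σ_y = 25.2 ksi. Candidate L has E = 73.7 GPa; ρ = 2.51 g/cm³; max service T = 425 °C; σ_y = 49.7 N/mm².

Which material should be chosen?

candidate B

Screen on constraints: max service T ≥ 290 °C; σ_y ≥ 202 MPa. Survivors: candidate H, candidate B.
Putting every candidate on a common basis:
  candidate H: E = 101.1 GPa, ρ = 7293 kg/m³
  candidate B: E = 219.1 GPa, ρ = 8299 kg/m³
  candidate B: M = 1.78×10⁻³
  candidate H: M = 1.38×10⁻³
Candidate B ranks first.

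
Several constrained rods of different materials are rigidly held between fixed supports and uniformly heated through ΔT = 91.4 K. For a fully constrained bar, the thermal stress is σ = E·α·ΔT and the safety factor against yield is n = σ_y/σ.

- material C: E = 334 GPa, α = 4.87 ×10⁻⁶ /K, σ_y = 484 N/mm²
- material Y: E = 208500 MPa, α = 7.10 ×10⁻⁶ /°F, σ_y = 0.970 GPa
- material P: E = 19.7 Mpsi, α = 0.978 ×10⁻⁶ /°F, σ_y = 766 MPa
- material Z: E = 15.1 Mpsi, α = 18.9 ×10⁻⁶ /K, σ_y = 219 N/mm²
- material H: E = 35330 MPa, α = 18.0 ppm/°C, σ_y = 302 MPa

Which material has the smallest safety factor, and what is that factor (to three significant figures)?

With everything in SI (GPa, ×10⁻⁶/K, MPa):
  material C: E = 334.0, α = 4.87, σ_y = 484.0 → σ = 149 MPa, n = 3.26
  material Y: E = 208.5, α = 12.8, σ_y = 970.0 → σ = 244 MPa, n = 3.98
  material P: E = 135.8, α = 1.76, σ_y = 766.0 → σ = 21.9 MPa, n = 35.0
  material Z: E = 104.1, α = 18.9, σ_y = 219.0 → σ = 180 MPa, n = 1.22
  material H: E = 35.33, α = 18.0, σ_y = 302.0 → σ = 58.1 MPa, n = 5.20
Smallest n: material Z with n = 1.22.

material Z, n = 1.22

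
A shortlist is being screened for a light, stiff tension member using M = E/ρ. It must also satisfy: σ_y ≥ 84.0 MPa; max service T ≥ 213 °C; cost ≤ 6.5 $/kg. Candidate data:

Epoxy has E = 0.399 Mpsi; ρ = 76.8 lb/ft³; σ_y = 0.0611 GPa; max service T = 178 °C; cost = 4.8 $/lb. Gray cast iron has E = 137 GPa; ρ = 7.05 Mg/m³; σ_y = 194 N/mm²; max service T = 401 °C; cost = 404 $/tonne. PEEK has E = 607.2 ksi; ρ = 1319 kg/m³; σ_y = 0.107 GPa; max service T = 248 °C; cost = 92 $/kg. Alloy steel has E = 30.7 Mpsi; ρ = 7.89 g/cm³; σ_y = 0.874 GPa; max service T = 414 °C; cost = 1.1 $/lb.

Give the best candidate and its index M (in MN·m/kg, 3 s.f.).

Screen on constraints: σ_y ≥ 84.0 MPa; max service T ≥ 213 °C; cost ≤ 6.5 $/kg. Survivors: gray cast iron, alloy steel.
Normalizing units and computing the index:
  gray cast iron: E = 137.0 GPa, ρ = 7050 kg/m³
  alloy steel: E = 211.7 GPa, ρ = 7890 kg/m³
  alloy steel: M = 26.8 MN·m/kg
  gray cast iron: M = 19.4 MN·m/kg
The maximum is for alloy steel.

alloy steel, M = 26.8 MN·m/kg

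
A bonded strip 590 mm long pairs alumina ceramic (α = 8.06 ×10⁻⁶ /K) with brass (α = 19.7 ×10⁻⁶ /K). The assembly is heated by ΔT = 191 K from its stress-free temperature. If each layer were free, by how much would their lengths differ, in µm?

1310 µm

Δα = |8.06 − 19.7|×10⁻⁶/K = 11.6×10⁻⁶/K.
ΔL_mismatch = Δα·L·ΔT = 11.6×10⁻⁶ × 590.0 mm × 191.0 K = 1310 µm.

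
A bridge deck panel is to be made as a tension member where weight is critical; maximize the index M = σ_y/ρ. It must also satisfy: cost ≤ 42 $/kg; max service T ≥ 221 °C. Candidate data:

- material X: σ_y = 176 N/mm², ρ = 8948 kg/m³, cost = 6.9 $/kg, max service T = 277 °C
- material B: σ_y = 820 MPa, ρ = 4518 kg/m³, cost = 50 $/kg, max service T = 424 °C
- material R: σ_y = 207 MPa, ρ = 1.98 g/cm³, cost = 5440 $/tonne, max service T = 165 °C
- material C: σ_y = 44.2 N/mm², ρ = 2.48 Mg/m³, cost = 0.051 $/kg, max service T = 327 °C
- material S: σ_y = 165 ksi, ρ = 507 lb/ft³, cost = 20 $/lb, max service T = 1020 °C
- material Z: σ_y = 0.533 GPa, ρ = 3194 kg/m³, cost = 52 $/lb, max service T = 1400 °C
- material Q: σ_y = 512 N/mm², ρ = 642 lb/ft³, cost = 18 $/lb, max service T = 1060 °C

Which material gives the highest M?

material Q

Screen on constraints: cost ≤ 42 $/kg; max service T ≥ 221 °C. Survivors: material X, material C, material Q.
Normalizing units and computing the index:
  material X: σ_y = 176.0 MPa, ρ = 8948 kg/m³
  material C: σ_y = 44.20 MPa, ρ = 2480 kg/m³
  material Q: σ_y = 512.0 MPa, ρ = 10280 kg/m³
  material Q: M = 49.8 kN·m/kg
  material X: M = 19.7 kN·m/kg
  material C: M = 17.8 kN·m/kg
The maximum is for material Q.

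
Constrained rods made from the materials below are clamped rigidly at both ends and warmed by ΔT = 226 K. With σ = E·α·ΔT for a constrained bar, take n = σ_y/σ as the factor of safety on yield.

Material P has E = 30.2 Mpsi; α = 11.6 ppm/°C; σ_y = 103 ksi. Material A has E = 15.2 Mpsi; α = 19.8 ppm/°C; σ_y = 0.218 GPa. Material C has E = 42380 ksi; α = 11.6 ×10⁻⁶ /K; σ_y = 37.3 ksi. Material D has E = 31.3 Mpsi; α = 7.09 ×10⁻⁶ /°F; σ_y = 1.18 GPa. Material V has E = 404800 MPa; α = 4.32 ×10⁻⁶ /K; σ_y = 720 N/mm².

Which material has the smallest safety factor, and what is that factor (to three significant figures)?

material C, n = 0.336

In consistent units (E in GPa, α in ×10⁻⁶/K, σ_y in MPa):
  material P: E = 208.2, α = 11.6, σ_y = 710.2 → σ = 546 MPa, n = 1.30
  material A: E = 104.8, α = 19.8, σ_y = 218.0 → σ = 469 MPa, n = 0.465
  material C: E = 292.2, α = 11.6, σ_y = 257.2 → σ = 766 MPa, n = 0.336
  material D: E = 215.8, α = 12.8, σ_y = 1180 → σ = 622 MPa, n = 1.90
  material V: E = 404.8, α = 4.32, σ_y = 720.0 → σ = 395 MPa, n = 1.82
Material C has the lowest safety factor, n = 0.336.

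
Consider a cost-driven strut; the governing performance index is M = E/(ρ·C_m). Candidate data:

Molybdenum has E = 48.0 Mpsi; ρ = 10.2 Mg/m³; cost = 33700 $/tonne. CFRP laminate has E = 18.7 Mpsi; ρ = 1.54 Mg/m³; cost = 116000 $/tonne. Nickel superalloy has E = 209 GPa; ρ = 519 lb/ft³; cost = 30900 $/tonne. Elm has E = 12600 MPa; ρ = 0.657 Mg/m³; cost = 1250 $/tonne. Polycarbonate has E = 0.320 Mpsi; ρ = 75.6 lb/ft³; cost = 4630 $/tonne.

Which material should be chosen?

elm

Convert each candidate to consistent units, then evaluate M:
  molybdenum: E = 330.9 GPa, ρ = 10200 kg/m³, cost = 33.70 $/kg
  CFRP laminate: E = 128.9 GPa, ρ = 1540 kg/m³, cost = 116.0 $/kg
  nickel superalloy: E = 209.0 GPa, ρ = 8314 kg/m³, cost = 30.90 $/kg
  elm: E = 12.60 GPa, ρ = 657.0 kg/m³, cost = 1.250 $/kg
  polycarbonate: E = 2.206 GPa, ρ = 1211 kg/m³, cost = 4.630 $/kg
  elm: M = 15.3 MN·m per $
  molybdenum: M = 0.963 MN·m per $
  nickel superalloy: M = 0.814 MN·m per $
  CFRP laminate: M = 0.722 MN·m per $
  polycarbonate: M = 0.394 MN·m per $
Elm ranks first.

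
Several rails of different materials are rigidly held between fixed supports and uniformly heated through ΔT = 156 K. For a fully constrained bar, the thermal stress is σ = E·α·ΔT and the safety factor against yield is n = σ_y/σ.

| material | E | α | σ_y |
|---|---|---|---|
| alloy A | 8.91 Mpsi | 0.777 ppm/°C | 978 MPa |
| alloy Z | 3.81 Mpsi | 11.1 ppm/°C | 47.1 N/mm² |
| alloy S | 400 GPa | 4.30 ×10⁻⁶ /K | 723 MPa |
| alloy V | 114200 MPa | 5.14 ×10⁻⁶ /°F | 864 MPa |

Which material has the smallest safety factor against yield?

alloy Z

With everything in SI (GPa, ×10⁻⁶/K, MPa):
  alloy A: E = 61.43, α = 0.777, σ_y = 978.0 → σ = 7.45 MPa, n = 131
  alloy Z: E = 26.27, α = 11.1, σ_y = 47.10 → σ = 45.5 MPa, n = 1.04
  alloy S: E = 400.0, α = 4.30, σ_y = 723.0 → σ = 268 MPa, n = 2.69
  alloy V: E = 114.2, α = 9.25, σ_y = 864.0 → σ = 165 MPa, n = 5.24
Alloy Z has the lowest safety factor, n = 1.04.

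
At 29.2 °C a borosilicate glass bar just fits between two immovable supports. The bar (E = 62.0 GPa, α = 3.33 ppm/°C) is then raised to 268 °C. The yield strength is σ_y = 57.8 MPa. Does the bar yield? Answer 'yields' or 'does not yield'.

ΔT = 238.8 K. Constrained thermal stress σ = E·α·ΔT = 62.00×10³ MPa × 3.33×10⁻⁶ × 238.8 = 49.3 MPa (compressive).
Compare to σ_y = 57.8 MPa: σ < σ_y, so it does not yield.

does not yield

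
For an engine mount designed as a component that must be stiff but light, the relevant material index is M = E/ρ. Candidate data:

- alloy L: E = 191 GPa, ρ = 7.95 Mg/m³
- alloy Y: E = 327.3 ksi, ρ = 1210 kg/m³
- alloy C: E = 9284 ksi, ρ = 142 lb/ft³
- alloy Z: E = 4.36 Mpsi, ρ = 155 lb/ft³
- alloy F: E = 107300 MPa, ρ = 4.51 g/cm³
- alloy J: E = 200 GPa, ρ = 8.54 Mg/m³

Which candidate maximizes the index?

Convert each candidate to consistent units, then evaluate M:
  alloy L: E = 191.0 GPa, ρ = 7950 kg/m³
  alloy Y: E = 2.257 GPa, ρ = 1210 kg/m³
  alloy C: E = 64.01 GPa, ρ = 2275 kg/m³
  alloy Z: E = 30.06 GPa, ρ = 2483 kg/m³
  alloy F: E = 107.3 GPa, ρ = 4510 kg/m³
  alloy J: E = 200.0 GPa, ρ = 8540 kg/m³
  alloy C: M = 28.1 MN·m/kg
  alloy L: M = 24.0 MN·m/kg
  alloy F: M = 23.8 MN·m/kg
  alloy J: M = 23.4 MN·m/kg
  alloy Z: M = 12.1 MN·m/kg
  alloy Y: M = 1.87 MN·m/kg
The maximum is for alloy C.

alloy C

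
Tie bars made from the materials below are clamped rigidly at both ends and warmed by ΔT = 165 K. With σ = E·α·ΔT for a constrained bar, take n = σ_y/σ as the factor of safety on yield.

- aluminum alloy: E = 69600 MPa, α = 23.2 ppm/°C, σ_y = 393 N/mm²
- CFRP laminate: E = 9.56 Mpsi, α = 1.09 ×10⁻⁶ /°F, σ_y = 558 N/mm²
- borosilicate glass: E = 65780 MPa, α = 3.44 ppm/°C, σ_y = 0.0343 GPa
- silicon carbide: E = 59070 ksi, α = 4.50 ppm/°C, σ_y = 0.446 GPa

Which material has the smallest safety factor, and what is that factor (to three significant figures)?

borosilicate glass, n = 0.919

In consistent units (E in GPa, α in ×10⁻⁶/K, σ_y in MPa):
  aluminum alloy: E = 69.60, α = 23.2, σ_y = 393.0 → σ = 266 MPa, n = 1.48
  CFRP laminate: E = 65.91, α = 1.96, σ_y = 558.0 → σ = 21.3 MPa, n = 26.2
  borosilicate glass: E = 65.78, α = 3.44, σ_y = 34.30 → σ = 37.3 MPa, n = 0.919
  silicon carbide: E = 407.3, α = 4.50, σ_y = 446.0 → σ = 302 MPa, n = 1.47
Smallest n: borosilicate glass with n = 0.919.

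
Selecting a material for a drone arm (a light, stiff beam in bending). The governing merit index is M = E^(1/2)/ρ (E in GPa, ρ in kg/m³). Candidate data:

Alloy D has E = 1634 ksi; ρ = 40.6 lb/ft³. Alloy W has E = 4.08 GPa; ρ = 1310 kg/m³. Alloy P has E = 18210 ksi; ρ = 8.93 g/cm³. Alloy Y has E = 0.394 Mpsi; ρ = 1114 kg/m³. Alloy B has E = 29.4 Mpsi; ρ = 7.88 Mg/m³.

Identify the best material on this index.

alloy D

Normalizing units and computing the index:
  alloy D: E = 11.27 GPa, ρ = 650.3 kg/m³
  alloy W: E = 4.080 GPa, ρ = 1310 kg/m³
  alloy P: E = 125.6 GPa, ρ = 8930 kg/m³
  alloy Y: E = 2.717 GPa, ρ = 1114 kg/m³
  alloy B: E = 202.7 GPa, ρ = 7880 kg/m³
  alloy D: M = 5.16×10⁻³
  alloy B: M = 1.81×10⁻³
  alloy W: M = 1.54×10⁻³
  alloy Y: M = 1.48×10⁻³
  alloy P: M = 1.25×10⁻³
The maximum is for alloy D.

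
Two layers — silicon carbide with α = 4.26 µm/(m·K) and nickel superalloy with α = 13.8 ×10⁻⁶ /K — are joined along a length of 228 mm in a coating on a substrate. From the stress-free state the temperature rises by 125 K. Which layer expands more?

nickel superalloy

α(silicon carbide) = 4.26×10⁻⁶/K vs α(nickel superalloy) = 13.8×10⁻⁶/K.
Higher α expands more for the same ΔT: nickel superalloy.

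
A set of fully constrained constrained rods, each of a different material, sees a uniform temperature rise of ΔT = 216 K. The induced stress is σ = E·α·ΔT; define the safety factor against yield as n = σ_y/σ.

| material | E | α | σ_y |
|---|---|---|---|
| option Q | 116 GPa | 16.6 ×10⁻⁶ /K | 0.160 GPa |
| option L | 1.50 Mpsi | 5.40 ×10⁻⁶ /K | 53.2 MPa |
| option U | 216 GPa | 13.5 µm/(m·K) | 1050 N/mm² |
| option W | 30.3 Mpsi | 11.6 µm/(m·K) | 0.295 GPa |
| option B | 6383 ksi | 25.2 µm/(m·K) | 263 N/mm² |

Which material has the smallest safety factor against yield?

option Q

Per material, after unit conversion:
  option Q: E = 116.0, α = 16.6, σ_y = 160.0 → σ = 416 MPa, n = 0.385
  option L: E = 10.34, α = 5.40, σ_y = 53.20 → σ = 12.1 MPa, n = 4.41
  option U: E = 216.0, α = 13.5, σ_y = 1050 → σ = 630 MPa, n = 1.67
  option W: E = 208.9, α = 11.6, σ_y = 295.0 → σ = 523 MPa, n = 0.564
  option B: E = 44.01, α = 25.2, σ_y = 263.0 → σ = 240 MPa, n = 1.10
The minimum is option Q at n = 0.385.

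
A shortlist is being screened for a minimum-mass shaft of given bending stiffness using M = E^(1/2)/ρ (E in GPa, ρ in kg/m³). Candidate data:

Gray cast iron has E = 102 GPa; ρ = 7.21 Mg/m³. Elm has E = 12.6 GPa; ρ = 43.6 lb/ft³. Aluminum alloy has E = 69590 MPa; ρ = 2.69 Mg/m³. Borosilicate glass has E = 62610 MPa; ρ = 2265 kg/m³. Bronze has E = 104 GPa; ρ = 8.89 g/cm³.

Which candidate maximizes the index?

elm

After converting to SI:
  gray cast iron: E = 102.0 GPa, ρ = 7210 kg/m³
  elm: E = 12.60 GPa, ρ = 698.4 kg/m³
  aluminum alloy: E = 69.59 GPa, ρ = 2690 kg/m³
  borosilicate glass: E = 62.61 GPa, ρ = 2265 kg/m³
  bronze: E = 104.0 GPa, ρ = 8890 kg/m³
  elm: M = 5.08×10⁻³
  borosilicate glass: M = 3.49×10⁻³
  aluminum alloy: M = 3.10×10⁻³
  gray cast iron: M = 1.40×10⁻³
  bronze: M = 1.15×10⁻³
Elm has the largest M.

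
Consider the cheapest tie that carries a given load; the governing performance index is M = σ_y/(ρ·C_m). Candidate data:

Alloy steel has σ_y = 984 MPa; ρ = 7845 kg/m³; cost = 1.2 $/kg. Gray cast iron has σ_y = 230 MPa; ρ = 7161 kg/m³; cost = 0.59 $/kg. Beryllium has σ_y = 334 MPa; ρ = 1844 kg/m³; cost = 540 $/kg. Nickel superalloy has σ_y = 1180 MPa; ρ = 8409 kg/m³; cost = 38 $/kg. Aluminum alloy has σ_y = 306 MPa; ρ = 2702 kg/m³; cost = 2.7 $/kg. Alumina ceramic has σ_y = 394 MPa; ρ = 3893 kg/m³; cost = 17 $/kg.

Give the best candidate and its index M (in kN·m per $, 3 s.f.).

alloy steel, M = 105 kN·m per $

Computing M directly (units already consistent):
  alloy steel: M = 105 kN·m per $
  gray cast iron: M = 54.4 kN·m per $
  aluminum alloy: M = 41.9 kN·m per $
  alumina ceramic: M = 5.95 kN·m per $
  nickel superalloy: M = 3.69 kN·m per $
  beryllium: M = 0.335 kN·m per $
Alloy steel ranks first.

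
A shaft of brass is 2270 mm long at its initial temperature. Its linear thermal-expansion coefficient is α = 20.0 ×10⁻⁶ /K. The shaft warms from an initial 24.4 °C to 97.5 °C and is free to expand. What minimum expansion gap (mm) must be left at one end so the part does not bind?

ΔT = 97.5 − 24.4 = 73.10 K.
ΔL = α·L₀·ΔT = 20.0×10⁻⁶ × 2270 mm × 73.10 K = 3.32 mm.

3.32 mm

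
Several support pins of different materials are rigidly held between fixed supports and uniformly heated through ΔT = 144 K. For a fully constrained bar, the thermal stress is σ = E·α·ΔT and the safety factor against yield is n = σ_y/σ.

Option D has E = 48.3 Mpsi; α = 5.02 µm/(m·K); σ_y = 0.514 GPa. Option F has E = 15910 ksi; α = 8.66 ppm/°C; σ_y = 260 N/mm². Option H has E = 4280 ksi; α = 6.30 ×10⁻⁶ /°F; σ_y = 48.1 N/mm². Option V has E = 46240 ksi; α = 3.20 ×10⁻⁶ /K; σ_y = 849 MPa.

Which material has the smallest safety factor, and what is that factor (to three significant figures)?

option H, n = 0.998

In consistent units (E in GPa, α in ×10⁻⁶/K, σ_y in MPa):
  option D: E = 333.0, α = 5.02, σ_y = 514.0 → σ = 241 MPa, n = 2.14
  option F: E = 109.7, α = 8.66, σ_y = 260.0 → σ = 137 MPa, n = 1.90
  option H: E = 29.51, α = 11.3, σ_y = 48.10 → σ = 48.2 MPa, n = 0.998
  option V: E = 318.8, α = 3.20, σ_y = 849.0 → σ = 147 MPa, n = 5.78
The minimum is option H at n = 0.998.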